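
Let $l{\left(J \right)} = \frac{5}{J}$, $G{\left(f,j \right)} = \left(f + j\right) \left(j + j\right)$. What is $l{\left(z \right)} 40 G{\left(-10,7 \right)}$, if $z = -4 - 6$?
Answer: $840$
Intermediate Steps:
$G{\left(f,j \right)} = 2 j \left(f + j\right)$ ($G{\left(f,j \right)} = \left(f + j\right) 2 j = 2 j \left(f + j\right)$)
$z = -10$ ($z = -4 - 6 = -10$)
$l{\left(z \right)} 40 G{\left(-10,7 \right)} = \frac{5}{-10} \cdot 40 \cdot 2 \cdot 7 \left(-10 + 7\right) = 5 \left(- \frac{1}{10}\right) 40 \cdot 2 \cdot 7 \left(-3\right) = \left(- \frac{1}{2}\right) 40 \left(-42\right) = \left(-20\right) \left(-42\right) = 840$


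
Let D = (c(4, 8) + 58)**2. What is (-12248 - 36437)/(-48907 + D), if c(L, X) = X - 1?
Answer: 48685/44682 ≈ 1.0896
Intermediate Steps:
c(L, X) = -1 + X
D = 4225 (D = ((-1 + 8) + 58)**2 = (7 + 58)**2 = 65**2 = 4225)
(-12248 - 36437)/(-48907 + D) = (-12248 - 36437)/(-48907 + 4225) = -48685/(-44682) = -48685*(-1/44682) = 48685/44682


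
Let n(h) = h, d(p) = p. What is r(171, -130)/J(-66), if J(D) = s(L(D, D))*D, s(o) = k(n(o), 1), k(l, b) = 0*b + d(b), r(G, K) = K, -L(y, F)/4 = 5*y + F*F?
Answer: 65/33 ≈ 1.9697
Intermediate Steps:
L(y, F) = -20*y - 4*F² (L(y, F) = -4*(5*y + F*F) = -4*(5*y + F²) = -4*(F² + 5*y) = -20*y - 4*F²)
k(l, b) = b (k(l, b) = 0*b + b = 0 + b = b)
s(o) = 1
J(D) = D (J(D) = 1*D = D)
r(171, -130)/J(-66) = -130/(-66) = -130*(-1/66) = 65/33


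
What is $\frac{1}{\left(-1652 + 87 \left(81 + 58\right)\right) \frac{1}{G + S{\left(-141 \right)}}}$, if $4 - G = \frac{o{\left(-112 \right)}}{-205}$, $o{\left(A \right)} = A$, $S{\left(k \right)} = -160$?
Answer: $- \frac{32092}{2140405} \approx -0.014993$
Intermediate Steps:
$G = \frac{708}{205}$ ($G = 4 - - \frac{112}{-205} = 4 - \left(-112\right) \left(- \frac{1}{205}\right) = 4 - \frac{112}{205} = \frac{708}{205} \approx 3.4537$)
$\frac{1}{\left(-1652 + 87 \left(81 + 58\right)\right) \frac{1}{G + S{\left(-141 \right)}}} = \frac{1}{\left(-1652 + 87 \left(81 + 58\right)\right) \frac{1}{\frac{708}{205} - 160}} = \frac{1}{\left(-1652 + 87 \cdot 139\right) \frac{1}{- \frac{32092}{205}}} = \frac{1}{\left(-1652 + 12093\right) \left(- \frac{205}{32092}\right)} = \frac{1}{10441 \left(- \frac{205}{32092}\right)} = \frac{1}{- \frac{2140405}{32092}} = - \frac{32092}{2140405}$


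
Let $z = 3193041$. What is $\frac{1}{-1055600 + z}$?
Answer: $\frac{1}{2137441} \approx 4.6785 \cdot 10^{-7}$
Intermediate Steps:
$\frac{1}{-1055600 + z} = \frac{1}{-1055600 + 3193041} = \frac{1}{2137441}$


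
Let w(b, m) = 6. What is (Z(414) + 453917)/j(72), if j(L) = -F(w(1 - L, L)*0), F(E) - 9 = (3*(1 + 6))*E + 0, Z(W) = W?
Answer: -454331/9 ≈ -50481.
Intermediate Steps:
F(E) = 9 + 21*E (F(E) = 9 + ((3*(1 + 6))*E + 0) = 9 + ((3*7)*E + 0) = 9 + (21*E + 0) = 9 + 21*E)
j(L) = -9 (j(L) = -(9 + 21*(6*0)) = -(9 + 21*0) = -(9 + 0) = -1*9 = -9)
(Z(414) + 453917)/j(72) = (414 + 453917)/(-9) = 454331*(-1/9) = -454331/9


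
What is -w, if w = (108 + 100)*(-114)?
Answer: 23712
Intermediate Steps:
w = -23712 (w = 208*(-114) = -23712)
-w = -1*(-23712) = 23712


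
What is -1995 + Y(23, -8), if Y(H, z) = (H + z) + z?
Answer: -1988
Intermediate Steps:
Y(H, z) = H + 2*z
-1995 + Y(23, -8) = -1995 + (23 + 2*(-8)) = -1995 + (23 - 16) = -1995 + 7 = -1988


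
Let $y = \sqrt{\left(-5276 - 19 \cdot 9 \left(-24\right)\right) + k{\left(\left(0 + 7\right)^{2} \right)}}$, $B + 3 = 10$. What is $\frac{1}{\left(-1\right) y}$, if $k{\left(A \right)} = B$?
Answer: $\frac{i \sqrt{1165}}{1165} \approx 0.029298 i$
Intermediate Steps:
$B = 7$ ($B = -3 + 10 = 7$)
$k{\left(A \right)} = 7$
$y = i \sqrt{1165}$ ($y = \sqrt{\left(-5276 - 19 \cdot 9 \left(-24\right)\right) + 7} = \sqrt{\left(-5276 - 171 \left(-24\right)\right) + 7} = \sqrt{\left(-5276 - -4104\right) + 7} = \sqrt{\left(-5276 + 4104\right) + 7} = \sqrt{-1172 + 7} = \sqrt{-1165} = i \sqrt{1165} \approx 34.132 i$)
$\frac{1}{\left(-1\right) y} = \frac{1}{\left(-1\right) i \sqrt{1165}} = \frac{i \sqrt{1165}}{1165}$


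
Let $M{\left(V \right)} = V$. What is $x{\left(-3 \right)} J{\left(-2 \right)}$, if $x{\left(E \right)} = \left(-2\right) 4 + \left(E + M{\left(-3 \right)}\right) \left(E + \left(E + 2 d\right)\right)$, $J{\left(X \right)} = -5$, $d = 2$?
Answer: $-20$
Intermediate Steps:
$x{\left(E \right)} = -8 + \left(-3 + E\right) \left(4 + 2 E\right)$ ($x{\left(E \right)} = \left(-2\right) 4 + \left(E - 3\right) \left(E + \left(E + 2 \cdot 2\right)\right) = -8 + \left(-3 + E\right) \left(E + \left(E + 4\right)\right) = -8 + \left(-3 + E\right) \left(E + \left(4 + E\right)\right) = -8 + \left(-3 + E\right) \left(4 + 2 E\right)$)
$x{\left(-3 \right)} J{\left(-2 \right)} = \left(-20 - -6 + 2 \left(-3\right)^{2}\right) \left(-5\right) = \left(-20 + 6 + 2 \cdot 9\right) \left(-5\right) = \left(-20 + 6 + 18\right) \left(-5\right) = 4 \left(-5\right) = -20$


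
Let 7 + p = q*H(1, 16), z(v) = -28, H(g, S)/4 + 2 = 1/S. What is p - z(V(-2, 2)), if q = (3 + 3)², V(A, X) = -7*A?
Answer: -258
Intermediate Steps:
H(g, S) = -8 + 4/S
q = 36 (q = 6² = 36)
p = -286 (p = -7 + 36*(-8 + 4/16) = -7 + 36*(-8 + 4*(1/16)) = -7 + 36*(-8 + ¼) = -7 + 36*(-31/4) = -7 - 279 = -286)
p - z(V(-2, 2)) = -286 - 1*(-28) = -286 + 28 = -258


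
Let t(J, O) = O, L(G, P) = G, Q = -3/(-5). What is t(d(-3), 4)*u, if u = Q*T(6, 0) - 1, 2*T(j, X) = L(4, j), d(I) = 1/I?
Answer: ⅘ ≈ 0.80000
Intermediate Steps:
Q = ⅗ (Q = -3*(-⅕) = ⅗ ≈ 0.60000)
d(I) = 1/I
T(j, X) = 2 (T(j, X) = (½)*4 = 2)
u = ⅕ (u = (⅗)*2 - 1 = 6/5 - 1 = ⅕ ≈ 0.20000)
t(d(-3), 4)*u = 4*(⅕) = ⅘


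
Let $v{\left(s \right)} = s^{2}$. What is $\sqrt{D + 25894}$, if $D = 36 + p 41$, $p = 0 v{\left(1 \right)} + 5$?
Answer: $\sqrt{26135} \approx 161.66$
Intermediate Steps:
$p = 5$ ($p = 0 \cdot 1^{2} + 5 = 0 \cdot 1 + 5 = 0 + 5 = 5$)
$D = 241$ ($D = 36 + 5 \cdot 41 = 36 + 205 = 241$)
$\sqrt{D + 25894} = \sqrt{241 + 25894} = \sqrt{26135}$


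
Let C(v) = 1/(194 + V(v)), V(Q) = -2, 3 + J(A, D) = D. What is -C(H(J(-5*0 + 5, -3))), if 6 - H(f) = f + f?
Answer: -1/192 ≈ -0.0052083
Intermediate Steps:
J(A, D) = -3 + D
H(f) = 6 - 2*f (H(f) = 6 - (f + f) = 6 - 2*f)
C(v) = 1/192 (C(v) = 1/(194 - 2) = 1/192)
-C(H(J(-5*0 + 5, -3))) = -1*1/192 = -1/192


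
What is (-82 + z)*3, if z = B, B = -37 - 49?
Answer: -504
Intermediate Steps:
B = -86
z = -86
(-82 + z)*3 = (-82 - 86)*3 = -168*3 = -504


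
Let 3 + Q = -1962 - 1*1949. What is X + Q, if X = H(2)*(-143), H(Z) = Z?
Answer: -4200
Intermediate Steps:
Q = -3914 (Q = -3 + (-1962 - 1*1949) = -3 + (-1962 - 1949) = -3 - 3911 = -3914)
X = -286 (X = 2*(-143) = -286)
X + Q = -286 - 3914 = -4200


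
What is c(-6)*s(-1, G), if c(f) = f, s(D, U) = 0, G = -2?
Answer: 0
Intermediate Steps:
c(-6)*s(-1, G) = -6*0 = 0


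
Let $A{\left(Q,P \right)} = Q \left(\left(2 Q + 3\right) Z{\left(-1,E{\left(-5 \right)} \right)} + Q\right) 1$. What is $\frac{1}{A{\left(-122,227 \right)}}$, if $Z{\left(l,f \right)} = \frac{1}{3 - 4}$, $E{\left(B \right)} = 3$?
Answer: $- \frac{1}{14518} \approx -6.888 \cdot 10^{-5}$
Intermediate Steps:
$Z{\left(l,f \right)} = -1$ ($Z{\left(l,f \right)} = \frac{1}{-1} = -1$)
$A{\left(Q,P \right)} = Q \left(-3 - Q\right)$ ($A{\left(Q,P \right)} = Q \left(\left(2 Q + 3\right) \left(-1\right) + Q\right) 1 = Q \left(\left(3 + 2 Q\right) \left(-1\right) + Q\right) 1 = Q \left(\left(-3 - 2 Q\right) + Q\right) 1 = Q \left(-3 - Q\right) 1 = Q \left(-3 - Q\right)$)
$\frac{1}{A{\left(-122,227 \right)}} = \frac{1}{\left(-122\right) \left(-3 - -122\right)} = \frac{1}{\left(-122\right) \left(-3 + 122\right)} = \frac{1}{\left(-122\right) 119} = \frac{1}{-14518} = - \frac{1}{14518}$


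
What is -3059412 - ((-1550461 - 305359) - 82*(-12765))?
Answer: -2250322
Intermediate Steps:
-3059412 - ((-1550461 - 305359) - 82*(-12765)) = -3059412 - (-1855820 + 1046730) = -3059412 - 1*(-809090) = -3059412 + 809090 = -2250322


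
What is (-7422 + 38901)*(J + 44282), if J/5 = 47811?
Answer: 8919165423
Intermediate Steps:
J = 239055 (J = 5*47811 = 239055)
(-7422 + 38901)*(J + 44282) = (-7422 + 38901)*(239055 + 44282) = 31479*283337 = 8919165423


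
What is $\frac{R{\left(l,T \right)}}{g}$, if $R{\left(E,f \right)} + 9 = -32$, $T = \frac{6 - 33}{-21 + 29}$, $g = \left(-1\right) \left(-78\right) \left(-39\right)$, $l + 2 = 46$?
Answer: $\frac{41}{3042} \approx 0.013478$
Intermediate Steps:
$l = 44$ ($l = -2 + 46 = 44$)
$g = -3042$ ($g = 78 \left(-39\right) = -3042$)
$T = - \frac{27}{8} \approx -3.375$
$R{\left(E,f \right)} = -41$ ($R{\left(E,f \right)} = -9 - 32 = -41$)
$\frac{R{\left(l,T \right)}}{g} = - \frac{41}{-3042} = \left(-41\right) \left(- \frac{1}{3042}\right) = \frac{41}{3042}$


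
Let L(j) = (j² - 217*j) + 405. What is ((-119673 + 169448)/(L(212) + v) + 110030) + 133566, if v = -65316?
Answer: 16070221941/65971 ≈ 2.4360e+5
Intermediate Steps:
L(j) = 405 + j² - 217*j
((-119673 + 169448)/(L(212) + v) + 110030) + 133566 = ((-119673 + 169448)/((405 + 212² - 217*212) - 65316) + 110030) + 133566 = (49775/((405 + 44944 - 46004) - 65316) + 110030) + 133566 = (49775/(-655 - 65316) + 110030) + 133566 = (49775/(-65971) + 110030) + 133566 = (49775*(-1/65971) + 110030) + 133566 = (-49775/65971 + 110030) + 133566 = 7258739355/65971 + 133566 = 16070221941/65971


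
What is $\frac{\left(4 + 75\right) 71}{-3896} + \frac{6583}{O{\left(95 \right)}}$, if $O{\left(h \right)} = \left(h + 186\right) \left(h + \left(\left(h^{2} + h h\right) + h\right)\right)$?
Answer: $- \frac{3590368199}{2496089280} \approx -1.4384$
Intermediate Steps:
$O{\left(h \right)} = \left(186 + h\right) \left(2 h + 2 h^{2}\right)$ ($O{\left(h \right)} = \left(186 + h\right) \left(h + \left(\left(h^{2} + h^{2}\right) + h\right)\right) = \left(186 + h\right) \left(h + \left(2 h^{2} + h\right)\right) = \left(186 + h\right) \left(h + \left(h + 2 h^{2}\right)\right) = \left(186 + h\right) \left(2 h + 2 h^{2}\right)$)
$\frac{\left(4 + 75\right) 71}{-3896} + \frac{6583}{O{\left(95 \right)}} = \frac{\left(4 + 75\right) 71}{-3896} + \frac{6583}{2 \cdot 95 \left(186 + 95^{2} + 187 \cdot 95\right)} = 79 \cdot 71 \left(- \frac{1}{3896}\right) + \frac{6583}{2 \cdot 95 \left(186 + 9025 + 17765\right)} = 5609 \left(- \frac{1}{3896}\right) + \frac{6583}{2 \cdot 95 \cdot 26976} = - \frac{5609}{3896} + \frac{6583}{5125440} = - \frac{3590368199}{2496089280}$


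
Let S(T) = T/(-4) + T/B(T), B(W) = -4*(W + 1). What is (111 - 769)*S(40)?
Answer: 276360/41 ≈ 6740.5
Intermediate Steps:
B(W) = -4 - 4*W (B(W) = -4*(1 + W) = -4 - 4*W)
S(T) = -T/4 + T/(-4 - 4*T) (S(T) = T/(-4) + T/(-4 - 4*T) = T*(-1/4) + T/(-4 - 4*T) = -T/4 + T/(-4 - 4*T))
(111 - 769)*S(40) = (111 - 769)*((1/4)*40*(-2 - 1*40)/(1 + 40)) = -329*40*(-2 - 40)/(2*41) = -329*40*(-42)/(2*41) = -658*(-420/41) = 276360/41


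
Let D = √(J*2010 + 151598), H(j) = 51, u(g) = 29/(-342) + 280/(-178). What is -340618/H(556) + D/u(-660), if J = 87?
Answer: -340618/51 - 60876*√81617/50461 ≈ -7023.4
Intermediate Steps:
u(g) = -50461/30438 (u(g) = 29*(-1/342) + 280*(-1/178) = -29/342 - 140/89 = -50461/30438)
D = 2*√81617 (D = √(87*2010 + 151598) = √(174870 + 151598) = √326468 = 2*√81617 ≈ 571.37)
-340618/H(556) + D/u(-660) = -340618/51 + (2*√81617)/(-50461/30438) = -340618*1/51 + (2*√81617)*(-30438/50461) = -340618/51 - 60876*√81617/50461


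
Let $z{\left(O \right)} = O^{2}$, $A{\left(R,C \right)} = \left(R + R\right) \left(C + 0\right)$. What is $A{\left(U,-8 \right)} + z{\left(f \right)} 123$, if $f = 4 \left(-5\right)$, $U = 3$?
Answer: $49152$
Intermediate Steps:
$A{\left(R,C \right)} = 2 C R$ ($A{\left(R,C \right)} = 2 R C = 2 C R$)
$f = -20$
$A{\left(U,-8 \right)} + z{\left(f \right)} 123 = 2 \left(-8\right) 3 + \left(-20\right)^{2} \cdot 123 = -48 + 400 \cdot 123 = -48 + 49200 = 49152$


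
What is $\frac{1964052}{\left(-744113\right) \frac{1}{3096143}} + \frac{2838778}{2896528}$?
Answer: $- \frac{8806871836958300147}{1077672069832} \approx -8.1721 \cdot 10^{6}$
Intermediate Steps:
$\frac{1964052}{\left(-744113\right) \frac{1}{3096143}} + \frac{2838778}{2896528} = \frac{1964052}{\left(-744113\right) \frac{1}{3096143}} + 2838778 \cdot \frac{1}{2896528} = \frac{1964052}{- \frac{744113}{3096143}} + \frac{1419389}{1448264} = 1964052 \left(- \frac{3096143}{744113}\right) + \frac{1419389}{1448264} = - \frac{6080985851436}{744113} + \frac{1419389}{1448264} = - \frac{8806871836958300147}{1077672069832}$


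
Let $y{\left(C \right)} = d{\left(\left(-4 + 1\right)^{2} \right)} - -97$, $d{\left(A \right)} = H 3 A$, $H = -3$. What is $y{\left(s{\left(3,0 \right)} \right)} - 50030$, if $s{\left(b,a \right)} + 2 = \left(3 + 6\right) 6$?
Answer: $-50014$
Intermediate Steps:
$s{\left(b,a \right)} = 52$ ($s{\left(b,a \right)} = -2 + \left(3 + 6\right) 6 = -2 + 9 \cdot 6 = -2 + 54 = 52$)
$d{\left(A \right)} = - 9 A$ ($d{\left(A \right)} = \left(-3\right) 3 A = - 9 A$)
$y{\left(C \right)} = 16$ ($y{\left(C \right)} = - 9 \left(-4 + 1\right)^{2} - -97 = - 9 \left(-3\right)^{2} + 97 = \left(-9\right) 9 + 97 = -81 + 97 = 16$)
$y{\left(s{\left(3,0 \right)} \right)} - 50030 = 16 - 50030 = -50014$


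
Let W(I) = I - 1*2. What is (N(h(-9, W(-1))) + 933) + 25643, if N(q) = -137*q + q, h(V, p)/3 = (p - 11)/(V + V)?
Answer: 78776/3 ≈ 26259.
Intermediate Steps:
W(I) = -2 + I (W(I) = I - 2 = -2 + I)
h(V, p) = 3*(-11 + p)/(2*V) (h(V, p) = 3*((p - 11)/(V + V)) = 3*((-11 + p)/((2*V))) = 3*((-11 + p)*(1/(2*V))) = 3*((-11 + p)/(2*V)) = 3*(-11 + p)/(2*V))
N(q) = -136*q
(N(h(-9, W(-1))) + 933) + 25643 = (-204*(-11 + (-2 - 1))/(-9) + 933) + 25643 = (-204*(-1)*(-11 - 3)/9 + 933) + 25643 = (-204*(-1)*(-14)/9 + 933) + 25643 = (-136*7/3 + 933) + 25643 = (-952/3 + 933) + 25643 = 1847/3 + 25643 = 78776/3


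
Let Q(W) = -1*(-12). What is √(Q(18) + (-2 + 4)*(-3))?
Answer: √6 ≈ 2.4495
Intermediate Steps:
Q(W) = 12
√(Q(18) + (-2 + 4)*(-3)) = √(12 + (-2 + 4)*(-3)) = √(12 + 2*(-3)) = √(12 - 6) = √6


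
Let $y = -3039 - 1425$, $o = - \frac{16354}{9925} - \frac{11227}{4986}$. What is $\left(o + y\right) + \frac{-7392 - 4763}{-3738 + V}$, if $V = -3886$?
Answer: $- \frac{842527478517953}{188640822600} \approx -4466.3$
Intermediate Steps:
$o = - \frac{192969019}{49486050}$ ($o = \left(-16354\right) \frac{1}{9925} - \frac{11227}{4986} = - \frac{16354}{9925} - \frac{11227}{4986} = - \frac{192969019}{49486050} \approx -3.8995$)
$y = -4464$
$\left(o + y\right) + \frac{-7392 - 4763}{-3738 + V} = \left(- \frac{192969019}{49486050} - 4464\right) + \frac{-7392 - 4763}{-3738 - 3886} = - \frac{221098696219}{49486050} - \frac{12155}{-7624} = - \frac{221098696219}{49486050} - - \frac{12155}{7624} = - \frac{221098696219}{49486050} + \frac{12155}{7624} = - \frac{842527478517953}{188640822600}$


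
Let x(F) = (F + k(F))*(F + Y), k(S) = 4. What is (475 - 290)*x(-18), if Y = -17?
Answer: 90650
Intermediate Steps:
x(F) = (-17 + F)*(4 + F) (x(F) = (F + 4)*(F - 17) = (4 + F)*(-17 + F) = (-17 + F)*(4 + F))
(475 - 290)*x(-18) = (475 - 290)*(-68 + (-18)² - 13*(-18)) = 185*(-68 + 324 + 234) = 185*490 = 90650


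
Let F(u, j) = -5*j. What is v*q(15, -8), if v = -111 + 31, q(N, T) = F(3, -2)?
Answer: -800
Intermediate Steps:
q(N, T) = 10 (q(N, T) = -5*(-2) = 10)
v = -80
v*q(15, -8) = -80*10 = -800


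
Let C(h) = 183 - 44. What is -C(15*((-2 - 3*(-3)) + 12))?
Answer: -139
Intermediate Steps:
C(h) = 139
-C(15*((-2 - 3*(-3)) + 12)) = -1*139 = -139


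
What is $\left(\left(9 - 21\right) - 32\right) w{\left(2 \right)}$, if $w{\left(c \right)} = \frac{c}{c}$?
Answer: $-44$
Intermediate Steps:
$w{\left(c \right)} = 1$
$\left(\left(9 - 21\right) - 32\right) w{\left(2 \right)} = \left(\left(9 - 21\right) - 32\right) 1 = \left(-12 - 32\right) 1 = \left(-44\right) 1 = -44$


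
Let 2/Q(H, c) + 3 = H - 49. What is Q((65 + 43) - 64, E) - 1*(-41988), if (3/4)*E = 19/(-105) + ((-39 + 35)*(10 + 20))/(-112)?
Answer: 167951/4 ≈ 41988.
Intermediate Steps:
E = 374/315 (E = 4*(19/(-105) + ((-39 + 35)*(10 + 20))/(-112))/3 = 4*(19*(-1/105) - 4*30*(-1/112))/3 = 4*(-19/105 - 120*(-1/112))/3 = 4*(-19/105 + 15/14)/3 = (4/3)*(187/210) = 374/315 ≈ 1.1873)
Q(H, c) = 2/(-52 + H) (Q(H, c) = 2/(-3 + (H - 49)) = 2/(-3 + (-49 + H)) = 2/(-52 + H))
Q((65 + 43) - 64, E) - 1*(-41988) = 2/(-52 + ((65 + 43) - 64)) - 1*(-41988) = 2/(-52 + (108 - 64)) + 41988 = 2/(-52 + 44) + 41988 = 2/(-8) + 41988 = 2*(-⅛) + 41988 = -¼ + 41988 = 167951/4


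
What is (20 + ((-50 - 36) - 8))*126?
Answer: -9324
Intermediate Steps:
(20 + ((-50 - 36) - 8))*126 = (20 + (-86 - 8))*126 = (20 - 94)*126 = -74*126 = -9324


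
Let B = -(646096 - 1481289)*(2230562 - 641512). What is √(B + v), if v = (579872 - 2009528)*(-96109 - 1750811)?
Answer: √3967623696170 ≈ 1.9919e+6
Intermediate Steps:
v = 2640460259520 (v = -1429656*(-1846920) = 2640460259520)
B = 1327163436650 (B = -(-835193)*1589050 = -1*(-1327163436650) = 1327163436650)
√(B + v) = √(1327163436650 + 2640460259520) = √3967623696170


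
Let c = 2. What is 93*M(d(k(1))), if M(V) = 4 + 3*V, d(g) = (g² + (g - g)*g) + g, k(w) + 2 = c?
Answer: 372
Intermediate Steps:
k(w) = 0 (k(w) = -2 + 2 = 0)
d(g) = g + g² (d(g) = (g² + 0*g) + g = (g² + 0) + g = g² + g = g + g²)
93*M(d(k(1))) = 93*(4 + 3*(0*(1 + 0))) = 93*(4 + 3*(0*1)) = 93*(4 + 3*0) = 93*(4 + 0) = 93*4 = 372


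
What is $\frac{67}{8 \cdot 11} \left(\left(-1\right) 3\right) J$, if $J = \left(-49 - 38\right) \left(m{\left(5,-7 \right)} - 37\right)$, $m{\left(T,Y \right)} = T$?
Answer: $- \frac{69948}{11} \approx -6358.9$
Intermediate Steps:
$J = 2784$ ($J = \left(-49 - 38\right) \left(5 - 37\right) = \left(-87\right) \left(-32\right) = 2784$)
$\frac{67}{8 \cdot 11} \left(\left(-1\right) 3\right) J = \frac{67}{8 \cdot 11} \left(\left(-1\right) 3\right) 2784 = \frac{67}{88} \left(-3\right) 2784 = \left(- \frac{201}{88}\right) 2784 = - \frac{69948}{11}$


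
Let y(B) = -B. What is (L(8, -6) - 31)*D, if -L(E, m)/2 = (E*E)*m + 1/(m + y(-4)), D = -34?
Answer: -25092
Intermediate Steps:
L(E, m) = -2/(4 + m) - 2*m*E² (L(E, m) = -2*((E*E)*m + 1/(m - 1*(-4))) = -2*(E²*m + 1/(m + 4)) = -2*(m*E² + 1/(4 + m)) = -2*(1/(4 + m) + m*E²) = -2/(4 + m) - 2*m*E²)
(L(8, -6) - 31)*D = (2*(-1 - 1*8²*(-6)² - 4*(-6)*8²)/(4 - 6) - 31)*(-34) = (2*(-1 - 1*64*36 - 4*(-6)*64)/(-2) - 31)*(-34) = (2*(-½)*(-1 - 2304 + 1536) - 31)*(-34) = (2*(-½)*(-769) - 31)*(-34) = (769 - 31)*(-34) = 738*(-34) = -25092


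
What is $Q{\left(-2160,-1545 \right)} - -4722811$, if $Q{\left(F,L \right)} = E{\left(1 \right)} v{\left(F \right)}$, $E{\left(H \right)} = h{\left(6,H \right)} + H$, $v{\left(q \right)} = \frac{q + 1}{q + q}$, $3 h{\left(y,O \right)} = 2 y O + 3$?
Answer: $\frac{3400426079}{720} \approx 4.7228 \cdot 10^{6}$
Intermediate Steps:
$h{\left(y,O \right)} = 1 + \frac{2 O y}{3}$ ($h{\left(y,O \right)} = \frac{2 y O + 3}{3} = \frac{2 O y + 3}{3} = \frac{3 + 2 O y}{3} = 1 + \frac{2 O y}{3}$)
$v{\left(q \right)} = \frac{1 + q}{2 q}$
$E{\left(H \right)} = 1 + 5 H$ ($E{\left(H \right)} = \left(1 + \frac{2}{3} H 6\right) + H = \left(1 + 4 H\right) + H = 1 + 5 H$)
$Q{\left(F,L \right)} = \frac{3 \left(1 + F\right)}{F}$ ($Q{\left(F,L \right)} = \left(1 + 5 \cdot 1\right) \frac{1 + F}{2 F} = \left(1 + 5\right) \frac{1 + F}{2 F} = 6 \frac{1 + F}{2 F} = \frac{3 \left(1 + F\right)}{F}$)
$Q{\left(-2160,-1545 \right)} - -4722811 = \left(3 + \frac{3}{-2160}\right) - -4722811 = \left(3 + 3 \left(- \frac{1}{2160}\right)\right) + 4722811 = \left(3 - \frac{1}{720}\right) + 4722811 = \frac{2159}{720} + 4722811 = \frac{3400426079}{720}$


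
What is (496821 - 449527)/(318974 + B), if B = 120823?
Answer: 47294/439797 ≈ 0.10754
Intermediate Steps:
(496821 - 449527)/(318974 + B) = (496821 - 449527)/(318974 + 120823) = 47294/439797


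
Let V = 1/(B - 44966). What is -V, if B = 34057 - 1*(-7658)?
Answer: 1/3251 ≈ 0.00030760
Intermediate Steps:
B = 41715 (B = 34057 + 7658 = 41715)
V = -1/3251 (V = 1/(41715 - 44966) = 1/(-3251) = -1/3251 ≈ -0.00030760)
-V = -1*(-1/3251) = 1/3251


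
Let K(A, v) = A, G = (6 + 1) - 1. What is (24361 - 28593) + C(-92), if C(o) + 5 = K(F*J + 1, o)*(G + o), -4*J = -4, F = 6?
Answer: -4839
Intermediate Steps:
J = 1 (J = -1/4*(-4) = 1)
G = 6 (G = 7 - 1 = 6)
C(o) = 37 + 7*o (C(o) = -5 + (6*1 + 1)*(6 + o) = -5 + (6 + 1)*(6 + o) = -5 + 7*(6 + o) = -5 + (42 + 7*o) = 37 + 7*o)
(24361 - 28593) + C(-92) = (24361 - 28593) + (37 + 7*(-92)) = -4232 + (37 - 644) = -4232 - 607 = -4839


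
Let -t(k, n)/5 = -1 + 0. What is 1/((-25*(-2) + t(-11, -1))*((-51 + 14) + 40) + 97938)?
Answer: 1/98103 ≈ 1.0193e-5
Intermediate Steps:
t(k, n) = 5 (t(k, n) = -5*(-1 + 0) = -5*(-1) = 5)
1/((-25*(-2) + t(-11, -1))*((-51 + 14) + 40) + 97938) = 1/((-25*(-2) + 5)*((-51 + 14) + 40) + 97938) = 1/((50 + 5)*(-37 + 40) + 97938) = 1/(55*3 + 97938) = 1/(165 + 97938) = 1/98103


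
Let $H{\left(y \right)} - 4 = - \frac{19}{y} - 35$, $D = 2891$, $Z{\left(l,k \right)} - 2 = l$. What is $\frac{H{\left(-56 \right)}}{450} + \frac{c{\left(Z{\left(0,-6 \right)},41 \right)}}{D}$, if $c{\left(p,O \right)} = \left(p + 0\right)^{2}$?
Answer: $- \frac{694721}{10407600} \approx -0.066751$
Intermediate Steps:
$Z{\left(l,k \right)} = 2 + l$
$c{\left(p,O \right)} = p^{2}$
$H{\left(y \right)} = -31 - \frac{19}{y}$ ($H{\left(y \right)} = 4 - \left(35 + \frac{19}{y}\right) = -31 - \frac{19}{y}$)
$\frac{H{\left(-56 \right)}}{450} + \frac{c{\left(Z{\left(0,-6 \right)},41 \right)}}{D} = \frac{-31 - \frac{19}{-56}}{450} + \frac{\left(2 + 0\right)^{2}}{2891} = \left(-31 - - \frac{19}{56}\right) \frac{1}{450} + 2^{2} \cdot \frac{1}{2891} = \left(-31 + \frac{19}{56}\right) \frac{1}{450} + 4 \cdot \frac{1}{2891} = \left(- \frac{1717}{56}\right) \frac{1}{450} + \frac{4}{2891} = - \frac{1717}{25200} + \frac{4}{2891} = - \frac{694721}{10407600}$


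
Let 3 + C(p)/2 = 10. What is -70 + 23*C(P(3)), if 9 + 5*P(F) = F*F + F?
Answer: 252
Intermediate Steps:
P(F) = -9/5 + F/5 + F²/5 (P(F) = -9/5 + (F*F + F)/5 = -9/5 + (F² + F)/5 = -9/5 + (F + F²)/5 = -9/5 + (F/5 + F²/5) = -9/5 + F/5 + F²/5)
C(p) = 14 (C(p) = -6 + 2*10 = -6 + 20 = 14)
-70 + 23*C(P(3)) = -70 + 23*14 = -70 + 322 = 252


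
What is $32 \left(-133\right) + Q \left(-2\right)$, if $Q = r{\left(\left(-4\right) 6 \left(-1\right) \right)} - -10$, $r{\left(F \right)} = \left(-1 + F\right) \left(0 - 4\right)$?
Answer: $-4092$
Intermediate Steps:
$r{\left(F \right)} = 4 - 4 F$ ($r{\left(F \right)} = \left(-1 + F\right) \left(-4\right) = 4 - 4 F$)
$Q = -82$ ($Q = \left(4 - 4 \left(-4\right) 6 \left(-1\right)\right) - -10 = \left(4 - 4 \left(\left(-24\right) \left(-1\right)\right)\right) + 10 = \left(4 - 96\right) + 10 = -92 + 10 = -82$)
$32 \left(-133\right) + Q \left(-2\right) = 32 \left(-133\right) - -164 = -4256 + 164 = -4092$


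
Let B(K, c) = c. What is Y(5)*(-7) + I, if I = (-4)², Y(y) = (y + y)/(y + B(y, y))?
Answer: 9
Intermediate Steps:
Y(y) = 1 (Y(y) = (y + y)/(y + y) = (2*y)/((2*y)) = (2*y)*(1/(2*y)) = 1)
I = 16
Y(5)*(-7) + I = 1*(-7) + 16 = -7 + 16 = 9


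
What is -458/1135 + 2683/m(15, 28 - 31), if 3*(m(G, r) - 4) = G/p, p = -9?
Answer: 27392647/35185 ≈ 778.53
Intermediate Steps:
m(G, r) = 4 - G/27 (m(G, r) = 4 + (G/(-9))/3 = 4 + (G*(-1/9))/3 = 4 + (-G/9)/3 = 4 - G/27)
-458/1135 + 2683/m(15, 28 - 31) = -458/1135 + 2683/(4 - 1/27*15) = -458*1/1135 + 2683/(4 - 5/9) = -458/1135 + 2683/(31/9) = -458/1135 + 2683*(9/31) = -458/1135 + 24147/31 = 27392647/35185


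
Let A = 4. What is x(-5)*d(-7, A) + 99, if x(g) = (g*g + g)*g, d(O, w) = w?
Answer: -301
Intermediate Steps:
x(g) = g*(g + g²) (x(g) = (g² + g)*g = (g + g²)*g = g*(g + g²))
x(-5)*d(-7, A) + 99 = ((-5)²*(1 - 5))*4 + 99 = (25*(-4))*4 + 99 = -100*4 + 99 = -400 + 99 = -301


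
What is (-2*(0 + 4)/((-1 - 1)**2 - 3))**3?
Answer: -512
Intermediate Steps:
(-2*(0 + 4)/((-1 - 1)**2 - 3))**3 = (-8/((-2)**2 - 3))**3 = (-8/(4 - 3))**3 = (-8/1)**3 = (-8)**3 = -512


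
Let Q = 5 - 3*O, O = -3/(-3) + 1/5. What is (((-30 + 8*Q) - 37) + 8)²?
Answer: 57121/25 ≈ 2284.8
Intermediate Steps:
O = 6/5 (O = -3*(-⅓) + 1*(⅕) = 1 + ⅕ = 6/5 ≈ 1.2000)
Q = 7/5 (Q = 5 - 3*6/5 = 5 - 18/5 = 7/5 ≈ 1.4000)
(((-30 + 8*Q) - 37) + 8)² = (((-30 + 8*(7/5)) - 37) + 8)² = (((-30 + 56/5) - 37) + 8)² = ((-94/5 - 37) + 8)² = (-279/5 + 8)² = (-239/5)² = 57121/25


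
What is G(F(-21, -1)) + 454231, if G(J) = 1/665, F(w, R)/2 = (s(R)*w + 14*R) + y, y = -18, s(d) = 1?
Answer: 302063616/665 ≈ 4.5423e+5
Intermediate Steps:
F(w, R) = -36 + 2*w + 28*R (F(w, R) = 2*((1*w + 14*R) - 18) = 2*((w + 14*R) - 18) = 2*(-18 + w + 14*R) = -36 + 2*w + 28*R)
G(J) = 1/665
G(F(-21, -1)) + 454231 = 1/665 + 454231 = 302063616/665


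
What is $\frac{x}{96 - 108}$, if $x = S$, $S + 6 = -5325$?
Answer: $\frac{1777}{4} \approx 444.25$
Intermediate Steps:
$S = -5331$ ($S = -6 - 5325 = -5331$)
$x = -5331$
$\frac{x}{96 - 108} = - \frac{5331}{96 - 108} = - \frac{5331}{-12} = \left(-5331\right) \left(- \frac{1}{12}\right) = \frac{1777}{4}$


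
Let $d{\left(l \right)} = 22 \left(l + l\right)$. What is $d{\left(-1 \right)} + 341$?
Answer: $297$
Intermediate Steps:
$d{\left(l \right)} = 44 l$ ($d{\left(l \right)} = 22 \cdot 2 l = 44 l$)
$d{\left(-1 \right)} + 341 = 44 \left(-1\right) + 341 = -44 + 341 = 297$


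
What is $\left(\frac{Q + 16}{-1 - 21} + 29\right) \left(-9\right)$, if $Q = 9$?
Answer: $- \frac{5517}{22} \approx -250.77$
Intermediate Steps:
$\left(\frac{Q + 16}{-1 - 21} + 29\right) \left(-9\right) = \left(\frac{9 + 16}{-1 - 21} + 29\right) \left(-9\right) = \left(\frac{25}{-22} + 29\right) \left(-9\right) = \left(25 \left(- \frac{1}{22}\right) + 29\right) \left(-9\right) = \left(- \frac{25}{22} + 29\right) \left(-9\right) = \frac{613}{22} \left(-9\right) = - \frac{5517}{22}$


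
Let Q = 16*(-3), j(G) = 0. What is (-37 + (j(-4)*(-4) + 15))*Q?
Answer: 1056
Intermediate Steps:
Q = -48
(-37 + (j(-4)*(-4) + 15))*Q = (-37 + (0*(-4) + 15))*(-48) = (-37 + (0 + 15))*(-48) = (-37 + 15)*(-48) = -22*(-48) = 1056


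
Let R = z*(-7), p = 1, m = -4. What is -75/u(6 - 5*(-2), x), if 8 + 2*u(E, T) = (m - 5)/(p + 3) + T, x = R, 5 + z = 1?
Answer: -600/71 ≈ -8.4507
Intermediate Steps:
z = -4 (z = -5 + 1 = -4)
R = 28 (R = -4*(-7) = 28)
x = 28
u(E, T) = -41/8 + T/2 (u(E, T) = -4 + ((-4 - 5)/(1 + 3) + T)/2 = -4 + (-9/4 + T)/2 = -4 + (-9/8 + T/2) = -41/8 + T/2)
-75/u(6 - 5*(-2), x) = -75/(-41/8 + (½)*28) = -75/(-41/8 + 14) = -75/71/8 = -75*8/71 = -600/71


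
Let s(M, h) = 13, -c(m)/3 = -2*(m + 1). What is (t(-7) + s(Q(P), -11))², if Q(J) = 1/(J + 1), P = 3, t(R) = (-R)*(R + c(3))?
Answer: 17424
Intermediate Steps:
c(m) = 6 + 6*m (c(m) = -(-6)*(m + 1) = -(-6)*(1 + m) = -3*(-2 - 2*m) = 6 + 6*m)
t(R) = -R*(24 + R) (t(R) = (-R)*(R + (6 + 6*3)) = (-R)*(R + (6 + 18)) = (-R)*(R + 24) = (-R)*(24 + R) = -R*(24 + R))
Q(J) = 1/(1 + J)
(t(-7) + s(Q(P), -11))² = (-1*(-7)*(24 - 7) + 13)² = (-1*(-7)*17 + 13)² = (119 + 13)² = 132² = 17424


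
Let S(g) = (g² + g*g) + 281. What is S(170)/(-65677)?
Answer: -58081/65677 ≈ -0.88434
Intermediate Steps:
S(g) = 281 + 2*g² (S(g) = (g² + g²) + 281 = 2*g² + 281 = 281 + 2*g²)
S(170)/(-65677) = (281 + 2*170²)/(-65677) = (281 + 2*28900)*(-1/65677) = (281 + 57800)*(-1/65677) = 58081*(-1/65677) = -58081/65677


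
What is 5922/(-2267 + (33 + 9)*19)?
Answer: -5922/1469 ≈ -4.0313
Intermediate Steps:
5922/(-2267 + (33 + 9)*19) = 5922/(-2267 + 42*19) = 5922/(-2267 + 798) = 5922/(-1469) = 5922*(-1/1469) = -5922/1469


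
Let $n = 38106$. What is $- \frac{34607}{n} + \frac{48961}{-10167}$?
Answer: $- \frac{739185745}{129141234} \approx -5.7239$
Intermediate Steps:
$- \frac{34607}{n} + \frac{48961}{-10167} = - \frac{34607}{38106} + \frac{48961}{-10167} = \left(-34607\right) \frac{1}{38106} + 48961 \left(- \frac{1}{10167}\right) = - \frac{34607}{38106} - \frac{48961}{10167} = - \frac{739185745}{129141234}$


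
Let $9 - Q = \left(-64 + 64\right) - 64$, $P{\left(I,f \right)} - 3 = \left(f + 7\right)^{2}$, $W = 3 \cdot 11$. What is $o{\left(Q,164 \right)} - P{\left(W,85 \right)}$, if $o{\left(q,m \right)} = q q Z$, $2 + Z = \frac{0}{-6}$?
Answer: $-19125$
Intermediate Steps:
$W = 33$
$P{\left(I,f \right)} = 3 + \left(7 + f\right)^{2}$ ($P{\left(I,f \right)} = 3 + \left(f + 7\right)^{2} = 3 + \left(7 + f\right)^{2}$)
$Z = -2$ ($Z = -2 + \frac{0}{-6} = -2 + 0 \left(- \frac{1}{6}\right) = -2 + 0 = -2$)
$Q = 73$ ($Q = 9 - \left(\left(-64 + 64\right) - 64\right) = 9 - \left(0 - 64\right) = 9 - -64 = 9 + 64 = 73$)
$o{\left(q,m \right)} = - 2 q^{2}$ ($o{\left(q,m \right)} = q q \left(-2\right) = q^{2} \left(-2\right) = - 2 q^{2}$)
$o{\left(Q,164 \right)} - P{\left(W,85 \right)} = - 2 \cdot 73^{2} - \left(3 + \left(7 + 85\right)^{2}\right) = \left(-2\right) 5329 - \left(3 + 92^{2}\right) = -10658 - \left(3 + 8464\right) = -10658 - 8467 = -19125$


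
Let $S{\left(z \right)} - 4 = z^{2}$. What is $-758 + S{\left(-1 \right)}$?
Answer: $-753$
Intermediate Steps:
$S{\left(z \right)} = 4 + z^{2}$
$-758 + S{\left(-1 \right)} = -758 + \left(4 + \left(-1\right)^{2}\right) = -758 + \left(4 + 1\right) = -758 + 5 = -753$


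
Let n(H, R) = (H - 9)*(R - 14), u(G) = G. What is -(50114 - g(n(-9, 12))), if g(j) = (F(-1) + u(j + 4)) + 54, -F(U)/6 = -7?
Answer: -49978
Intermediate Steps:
n(H, R) = (-14 + R)*(-9 + H) (n(H, R) = (-9 + H)*(-14 + R) = (-14 + R)*(-9 + H))
F(U) = 42 (F(U) = -6*(-7) = 42)
g(j) = 100 + j (g(j) = (42 + (j + 4)) + 54 = (42 + (4 + j)) + 54 = (46 + j) + 54 = 100 + j)
-(50114 - g(n(-9, 12))) = -(50114 - (100 + (126 - 14*(-9) - 9*12 - 9*12))) = -(50114 - (100 + (126 + 126 - 108 - 108))) = -(50114 - (100 + 36)) = -(50114 - 1*136) = -(50114 - 136) = -1*49978 = -49978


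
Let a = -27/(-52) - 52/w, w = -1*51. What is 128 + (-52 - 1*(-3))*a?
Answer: 139487/2652 ≈ 52.597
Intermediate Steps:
w = -51
a = 4081/2652 (a = -27/(-52) - 52/(-51) = -27*(-1/52) - 52*(-1/51) = 27/52 + 52/51 = 4081/2652 ≈ 1.5388)
128 + (-52 - 1*(-3))*a = 128 + (-52 - 1*(-3))*(4081/2652) = 128 + (-52 + 3)*(4081/2652) = 128 - 49*4081/2652 = 128 - 199969/2652 = 139487/2652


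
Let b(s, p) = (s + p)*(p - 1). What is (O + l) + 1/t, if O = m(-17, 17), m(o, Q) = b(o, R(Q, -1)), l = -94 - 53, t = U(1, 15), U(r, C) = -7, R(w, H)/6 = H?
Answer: 97/7 ≈ 13.857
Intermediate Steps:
R(w, H) = 6*H
t = -7
b(s, p) = (-1 + p)*(p + s) (b(s, p) = (p + s)*(-1 + p) = (-1 + p)*(p + s))
l = -147
m(o, Q) = 42 - 7*o (m(o, Q) = (6*(-1))**2 - 6*(-1) - o + (6*(-1))*o = (-6)**2 - 1*(-6) - o - 6*o = 36 + 6 - o - 6*o = 42 - 7*o)
O = 161 (O = 42 - 7*(-17) = 42 + 119 = 161)
(O + l) + 1/t = (161 - 147) + 1/(-7) = 14 - 1/7 = 97/7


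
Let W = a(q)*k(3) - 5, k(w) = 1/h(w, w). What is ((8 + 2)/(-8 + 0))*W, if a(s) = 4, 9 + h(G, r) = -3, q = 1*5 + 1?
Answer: 20/3 ≈ 6.6667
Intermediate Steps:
q = 6 (q = 5 + 1 = 6)
h(G, r) = -12 (h(G, r) = -9 - 3 = -12)
k(w) = -1/12 (k(w) = 1/(-12) = -1/12)
W = -16/3 (W = 4*(-1/12) - 5 = -⅓ - 5 = -16/3 ≈ -5.3333)
((8 + 2)/(-8 + 0))*W = ((8 + 2)/(-8 + 0))*(-16/3) = (10/(-8))*(-16/3) = (10*(-⅛))*(-16/3) = -5/4*(-16/3) = 20/3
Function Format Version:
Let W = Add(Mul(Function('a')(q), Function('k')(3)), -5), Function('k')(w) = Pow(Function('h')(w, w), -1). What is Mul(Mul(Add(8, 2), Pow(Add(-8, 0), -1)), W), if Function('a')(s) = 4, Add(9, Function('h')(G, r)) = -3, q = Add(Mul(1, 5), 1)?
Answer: Rational(20, 3) ≈ 6.6667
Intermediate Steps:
q = 6 (q = Add(5, 1) = 6)
Function('h')(G, r) = -12 (Function('h')(G, r) = Add(-9, -3) = -12)
Function('k')(w) = Rational(-1, 12) (Function('k')(w) = Pow(-12, -1) = Rational(-1, 12))
W = Rational(-16, 3) (W = Add(Mul(4, Rational(-1, 12)), -5) = Add(Rational(-1, 3), -5) = Rational(-16, 3) ≈ -5.3333)
Mul(Mul(Add(8, 2), Pow(Add(-8, 0), -1)), W) = Mul(Mul(Add(8, 2), Pow(Add(-8, 0), -1)), Rational(-16, 3)) = Mul(Mul(10, Pow(-8, -1)), Rational(-16, 3)) = Mul(Mul(10, Rational(-1, 8)), Rational(-16, 3)) = Mul(Rational(-5, 4), Rational(-16, 3)) = Rational(20, 3)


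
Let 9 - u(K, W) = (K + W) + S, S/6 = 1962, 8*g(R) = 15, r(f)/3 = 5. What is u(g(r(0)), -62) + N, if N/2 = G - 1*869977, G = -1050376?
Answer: -30819271/8 ≈ -3.8524e+6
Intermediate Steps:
r(f) = 15 (r(f) = 3*5 = 15)
g(R) = 15/8 (g(R) = (⅛)*15 = 15/8)
S = 11772 (S = 6*1962 = 11772)
N = -3840706 (N = 2*(-1050376 - 1*869977) = 2*(-1050376 - 869977) = 2*(-1920353) = -3840706)
u(K, W) = -11763 - K - W (u(K, W) = 9 - ((K + W) + 11772) = 9 - (11772 + K + W) = 9 + (-11772 - K - W) = -11763 - K - W)
u(g(r(0)), -62) + N = (-11763 - 1*15/8 - 1*(-62)) - 3840706 = (-11763 - 15/8 + 62) - 3840706 = -93623/8 - 3840706 = -30819271/8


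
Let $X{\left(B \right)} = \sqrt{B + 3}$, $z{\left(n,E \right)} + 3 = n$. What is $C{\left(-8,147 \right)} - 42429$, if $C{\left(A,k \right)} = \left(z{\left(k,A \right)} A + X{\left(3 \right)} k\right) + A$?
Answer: $-43589 + 147 \sqrt{6} \approx -43229.0$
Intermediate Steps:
$z{\left(n,E \right)} = -3 + n$
$X{\left(B \right)} = \sqrt{3 + B}$
$C{\left(A,k \right)} = A + A \left(-3 + k\right) + k \sqrt{6}$ ($C{\left(A,k \right)} = \left(\left(-3 + k\right) A + \sqrt{3 + 3} k\right) + A = \left(A \left(-3 + k\right) + \sqrt{6} k\right) + A = \left(A \left(-3 + k\right) + k \sqrt{6}\right) + A = A + A \left(-3 + k\right) + k \sqrt{6}$)
$C{\left(-8,147 \right)} - 42429 = \left(-8 - 8 \left(-3 + 147\right) + 147 \sqrt{6}\right) - 42429 = \left(-8 - 1152 + 147 \sqrt{6}\right) - 42429 = \left(-1160 + 147 \sqrt{6}\right) - 42429 = -43589 + 147 \sqrt{6}$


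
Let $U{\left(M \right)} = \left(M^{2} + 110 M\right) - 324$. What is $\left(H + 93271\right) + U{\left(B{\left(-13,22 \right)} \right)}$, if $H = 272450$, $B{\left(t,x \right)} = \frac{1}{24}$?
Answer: $\frac{210471313}{576} \approx 3.654 \cdot 10^{5}$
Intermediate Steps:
$B{\left(t,x \right)} = \frac{1}{24}$
$U{\left(M \right)} = -324 + M^{2} + 110 M$
$\left(H + 93271\right) + U{\left(B{\left(-13,22 \right)} \right)} = \left(272450 + 93271\right) + \left(-324 + \left(\frac{1}{24}\right)^{2} + 110 \cdot \frac{1}{24}\right) = 365721 + \left(-324 + \frac{1}{576} + \frac{55}{12}\right) = 365721 - \frac{183983}{576} = \frac{210471313}{576}$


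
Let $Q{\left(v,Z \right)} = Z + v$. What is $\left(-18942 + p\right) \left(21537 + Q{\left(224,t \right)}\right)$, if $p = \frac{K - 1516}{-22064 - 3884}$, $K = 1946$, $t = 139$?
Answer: $- \frac{2691003266850}{6487} \approx -4.1483 \cdot 10^{8}$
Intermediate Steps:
$p = - \frac{215}{12974}$ ($p = \frac{1946 - 1516}{-22064 - 3884} = \frac{430}{-25948} = 430 \left(- \frac{1}{25948}\right) = - \frac{215}{12974} \approx -0.016572$)
$\left(-18942 + p\right) \left(21537 + Q{\left(224,t \right)}\right) = \left(-18942 - \frac{215}{12974}\right) \left(21537 + \left(139 + 224\right)\right) = - \frac{245753723 \left(21537 + 363\right)}{12974} = \left(- \frac{245753723}{12974}\right) 21900 = - \frac{2691003266850}{6487}$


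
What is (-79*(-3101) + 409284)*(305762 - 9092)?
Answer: 194100204210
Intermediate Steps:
(-79*(-3101) + 409284)*(305762 - 9092) = (244979 + 409284)*296670 = 654263*296670 = 194100204210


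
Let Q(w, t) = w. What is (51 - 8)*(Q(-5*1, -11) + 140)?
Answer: 5805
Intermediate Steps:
(51 - 8)*(Q(-5*1, -11) + 140) = (51 - 8)*(-5*1 + 140) = 43*(-5 + 140) = 43*135 = 5805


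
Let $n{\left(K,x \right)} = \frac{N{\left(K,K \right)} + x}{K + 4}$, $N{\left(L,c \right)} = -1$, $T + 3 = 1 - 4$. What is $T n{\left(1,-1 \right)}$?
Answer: $\frac{12}{5} \approx 2.4$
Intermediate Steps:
$T = -6$ ($T = -3 + \left(1 - 4\right) = -3 - 3 = -6$)
$n{\left(K,x \right)} = \frac{-1 + x}{4 + K}$ ($n{\left(K,x \right)} = \frac{-1 + x}{K + 4} = \frac{-1 + x}{4 + K}$)
$T n{\left(1,-1 \right)} = - 6 \frac{-1 - 1}{4 + 1} = - 6 \cdot \frac{1}{5} \left(-2\right) = \left(-6\right) \left(- \frac{2}{5}\right) = \frac{12}{5}$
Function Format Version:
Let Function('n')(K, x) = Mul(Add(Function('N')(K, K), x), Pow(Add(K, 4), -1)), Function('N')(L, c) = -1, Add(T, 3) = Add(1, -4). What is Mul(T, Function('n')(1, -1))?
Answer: Rational(12, 5) ≈ 2.4000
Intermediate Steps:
T = -6 (T = Add(-3, Add(1, -4)) = Add(-3, -3) = -6)
Function('n')(K, x) = Mul(Pow(Add(4, K), -1), Add(-1, x)) (Function('n')(K, x) = Mul(Add(-1, x), Pow(Add(K, 4), -1)) = Mul(Add(-1, x), Pow(Add(4, K), -1)) = Mul(Pow(Add(4, K), -1), Add(-1, x)))
Mul(T, Function('n')(1, -1)) = Mul(-6, Mul(Pow(Add(4, 1), -1), Add(-1, -1))) = Mul(-6, Mul(Pow(5, -1), -2)) = Mul(-6, Mul(Rational(1, 5), -2)) = Mul(-6, Rational(-2, 5)) = Rational(12, 5)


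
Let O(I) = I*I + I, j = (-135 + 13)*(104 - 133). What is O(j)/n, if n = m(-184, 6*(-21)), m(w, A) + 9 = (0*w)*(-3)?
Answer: -12520982/9 ≈ -1.3912e+6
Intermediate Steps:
j = 3538 (j = -122*(-29) = 3538)
O(I) = I + I² (O(I) = I² + I = I + I²)
m(w, A) = -9 (m(w, A) = -9 + (0*w)*(-3) = -9 + 0*(-3) = -9 + 0 = -9)
n = -9
O(j)/n = (3538*(1 + 3538))/(-9) = (3538*3539)*(-⅑) = 12520982*(-⅑) = -12520982/9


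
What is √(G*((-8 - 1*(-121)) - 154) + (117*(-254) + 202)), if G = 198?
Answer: I*√37634 ≈ 193.99*I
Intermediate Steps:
√(G*((-8 - 1*(-121)) - 154) + (117*(-254) + 202)) = √(198*((-8 - 1*(-121)) - 154) + (117*(-254) + 202)) = √(198*((-8 + 121) - 154) + (-29718 + 202)) = √(198*(113 - 154) - 29516) = √(198*(-41) - 29516) = √(-8118 - 29516) = √(-37634) = I*√37634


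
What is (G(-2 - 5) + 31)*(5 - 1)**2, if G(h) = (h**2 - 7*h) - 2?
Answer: 2032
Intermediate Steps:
G(h) = -2 + h**2 - 7*h
(G(-2 - 5) + 31)*(5 - 1)**2 = ((-2 + (-2 - 5)**2 - 7*(-2 - 5)) + 31)*(5 - 1)**2 = ((-2 + (-7)**2 - 7*(-7)) + 31)*4**2 = ((-2 + 49 + 49) + 31)*16 = (96 + 31)*16 = 127*16 = 2032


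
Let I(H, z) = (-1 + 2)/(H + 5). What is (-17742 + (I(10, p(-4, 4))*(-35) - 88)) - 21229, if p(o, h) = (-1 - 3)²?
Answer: -117184/3 ≈ -39061.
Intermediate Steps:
p(o, h) = 16 (p(o, h) = (-4)² = 16)
I(H, z) = 1/(5 + H)
(-17742 + (I(10, p(-4, 4))*(-35) - 88)) - 21229 = (-17742 + (-35/(5 + 10) - 88)) - 21229 = (-17742 + (-35/15 - 88)) - 21229 = (-17742 + ((1/15)*(-35) - 88)) - 21229 = (-17742 + (-7/3 - 88)) - 21229 = (-17742 - 271/3) - 21229 = -53497/3 - 21229 = -117184/3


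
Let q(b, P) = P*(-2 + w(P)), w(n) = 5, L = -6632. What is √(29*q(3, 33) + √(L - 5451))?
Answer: √(2871 + I*√12083) ≈ 53.592 + 1.0256*I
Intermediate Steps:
q(b, P) = 3*P (q(b, P) = P*(-2 + 5) = P*3 = 3*P)
√(29*q(3, 33) + √(L - 5451)) = √(29*(3*33) + √(-6632 - 5451)) = √(29*99 + √(-12083)) = √(2871 + I*√12083)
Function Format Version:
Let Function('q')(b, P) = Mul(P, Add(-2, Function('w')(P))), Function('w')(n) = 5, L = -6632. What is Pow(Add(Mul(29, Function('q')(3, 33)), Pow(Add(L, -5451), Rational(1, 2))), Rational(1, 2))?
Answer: Pow(Add(2871, Mul(I, Pow(12083, Rational(1, 2)))), Rational(1, 2)) ≈ Add(53.592, Mul(1.0256, I))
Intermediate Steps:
Function('q')(b, P) = Mul(3, P) (Function('q')(b, P) = Mul(P, Add(-2, 5)) = Mul(P, 3) = Mul(3, P))
Pow(Add(Mul(29, Function('q')(3, 33)), Pow(Add(L, -5451), Rational(1, 2))), Rational(1, 2)) = Pow(Add(Mul(29, Mul(3, 33)), Pow(Add(-6632, -5451), Rational(1, 2))), Rational(1, 2)) = Pow(Add(Mul(29, 99), Pow(-12083, Rational(1, 2))), Rational(1, 2)) = Pow(Add(2871, Mul(I, Pow(12083, Rational(1, 2)))), Rational(1, 2))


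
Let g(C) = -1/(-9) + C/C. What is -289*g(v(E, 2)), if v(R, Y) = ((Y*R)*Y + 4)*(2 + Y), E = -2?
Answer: -2890/9 ≈ -321.11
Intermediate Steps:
v(R, Y) = (2 + Y)*(4 + R*Y²) (v(R, Y) = ((R*Y)*Y + 4)*(2 + Y) = (R*Y² + 4)*(2 + Y) = (4 + R*Y²)*(2 + Y) = (2 + Y)*(4 + R*Y²))
g(C) = 10/9 (g(C) = -1*(-⅑) + 1 = ⅑ + 1 = 10/9)
-289*g(v(E, 2)) = -289*10/9 = -2890/9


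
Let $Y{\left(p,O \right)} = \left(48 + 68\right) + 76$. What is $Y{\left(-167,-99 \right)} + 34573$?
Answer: $34765$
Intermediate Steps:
$Y{\left(p,O \right)} = 192$ ($Y{\left(p,O \right)} = 116 + 76 = 192$)
$Y{\left(-167,-99 \right)} + 34573 = 192 + 34573 = 34765$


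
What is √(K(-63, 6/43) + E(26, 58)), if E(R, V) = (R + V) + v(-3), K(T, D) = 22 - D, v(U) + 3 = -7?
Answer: 3*√19694/43 ≈ 9.7908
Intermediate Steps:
v(U) = -10 (v(U) = -3 - 7 = -10)
E(R, V) = -10 + R + V (E(R, V) = (R + V) - 10 = -10 + R + V)
√(K(-63, 6/43) + E(26, 58)) = √((22 - 6/43) + (-10 + 26 + 58)) = √((22 - 6/43) + 74) = √(940/43 + 74) = √(4122/43) = 3*√19694/43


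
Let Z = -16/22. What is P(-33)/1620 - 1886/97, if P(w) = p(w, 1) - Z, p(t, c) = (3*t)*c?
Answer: -33713377/1728540 ≈ -19.504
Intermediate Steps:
Z = -8/11 (Z = -16*1/22 = -8/11 ≈ -0.72727)
p(t, c) = 3*c*t
P(w) = 8/11 + 3*w (P(w) = 3*1*w - 1*(-8/11) = 3*w + 8/11 = 8/11 + 3*w)
P(-33)/1620 - 1886/97 = (8/11 + 3*(-33))/1620 - 1886/97 = (8/11 - 99)*(1/1620) - 1886*1/97 = -1081/11*1/1620 - 1886/97 = -1081/17820 - 1886/97 = -33713377/1728540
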